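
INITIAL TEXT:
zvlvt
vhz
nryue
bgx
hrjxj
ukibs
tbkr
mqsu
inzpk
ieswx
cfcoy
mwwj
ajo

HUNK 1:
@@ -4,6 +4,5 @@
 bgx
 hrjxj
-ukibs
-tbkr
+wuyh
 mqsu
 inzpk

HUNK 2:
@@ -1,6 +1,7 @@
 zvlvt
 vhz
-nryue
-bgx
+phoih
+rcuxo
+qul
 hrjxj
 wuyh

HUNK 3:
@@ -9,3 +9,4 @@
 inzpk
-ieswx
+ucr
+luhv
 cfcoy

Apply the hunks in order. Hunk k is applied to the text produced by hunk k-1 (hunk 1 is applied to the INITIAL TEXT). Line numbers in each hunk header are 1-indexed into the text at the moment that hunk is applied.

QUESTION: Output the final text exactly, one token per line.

Answer: zvlvt
vhz
phoih
rcuxo
qul
hrjxj
wuyh
mqsu
inzpk
ucr
luhv
cfcoy
mwwj
ajo

Derivation:
Hunk 1: at line 4 remove [ukibs,tbkr] add [wuyh] -> 12 lines: zvlvt vhz nryue bgx hrjxj wuyh mqsu inzpk ieswx cfcoy mwwj ajo
Hunk 2: at line 1 remove [nryue,bgx] add [phoih,rcuxo,qul] -> 13 lines: zvlvt vhz phoih rcuxo qul hrjxj wuyh mqsu inzpk ieswx cfcoy mwwj ajo
Hunk 3: at line 9 remove [ieswx] add [ucr,luhv] -> 14 lines: zvlvt vhz phoih rcuxo qul hrjxj wuyh mqsu inzpk ucr luhv cfcoy mwwj ajo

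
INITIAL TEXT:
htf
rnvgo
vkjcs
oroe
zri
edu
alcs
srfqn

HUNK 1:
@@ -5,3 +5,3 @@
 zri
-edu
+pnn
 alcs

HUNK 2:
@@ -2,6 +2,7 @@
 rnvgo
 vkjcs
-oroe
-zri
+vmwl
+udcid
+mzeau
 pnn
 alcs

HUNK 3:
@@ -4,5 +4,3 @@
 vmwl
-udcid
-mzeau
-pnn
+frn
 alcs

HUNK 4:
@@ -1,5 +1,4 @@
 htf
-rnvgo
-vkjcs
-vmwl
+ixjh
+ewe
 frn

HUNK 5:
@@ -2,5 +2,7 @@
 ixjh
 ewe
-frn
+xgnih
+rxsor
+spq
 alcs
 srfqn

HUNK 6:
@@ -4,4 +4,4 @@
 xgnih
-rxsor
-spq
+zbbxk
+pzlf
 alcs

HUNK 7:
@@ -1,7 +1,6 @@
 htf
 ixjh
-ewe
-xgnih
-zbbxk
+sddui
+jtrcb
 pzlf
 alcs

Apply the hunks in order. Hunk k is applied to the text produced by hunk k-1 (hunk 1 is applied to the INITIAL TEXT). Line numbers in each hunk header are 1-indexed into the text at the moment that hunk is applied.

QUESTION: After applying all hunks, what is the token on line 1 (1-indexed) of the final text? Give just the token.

Answer: htf

Derivation:
Hunk 1: at line 5 remove [edu] add [pnn] -> 8 lines: htf rnvgo vkjcs oroe zri pnn alcs srfqn
Hunk 2: at line 2 remove [oroe,zri] add [vmwl,udcid,mzeau] -> 9 lines: htf rnvgo vkjcs vmwl udcid mzeau pnn alcs srfqn
Hunk 3: at line 4 remove [udcid,mzeau,pnn] add [frn] -> 7 lines: htf rnvgo vkjcs vmwl frn alcs srfqn
Hunk 4: at line 1 remove [rnvgo,vkjcs,vmwl] add [ixjh,ewe] -> 6 lines: htf ixjh ewe frn alcs srfqn
Hunk 5: at line 2 remove [frn] add [xgnih,rxsor,spq] -> 8 lines: htf ixjh ewe xgnih rxsor spq alcs srfqn
Hunk 6: at line 4 remove [rxsor,spq] add [zbbxk,pzlf] -> 8 lines: htf ixjh ewe xgnih zbbxk pzlf alcs srfqn
Hunk 7: at line 1 remove [ewe,xgnih,zbbxk] add [sddui,jtrcb] -> 7 lines: htf ixjh sddui jtrcb pzlf alcs srfqn
Final line 1: htf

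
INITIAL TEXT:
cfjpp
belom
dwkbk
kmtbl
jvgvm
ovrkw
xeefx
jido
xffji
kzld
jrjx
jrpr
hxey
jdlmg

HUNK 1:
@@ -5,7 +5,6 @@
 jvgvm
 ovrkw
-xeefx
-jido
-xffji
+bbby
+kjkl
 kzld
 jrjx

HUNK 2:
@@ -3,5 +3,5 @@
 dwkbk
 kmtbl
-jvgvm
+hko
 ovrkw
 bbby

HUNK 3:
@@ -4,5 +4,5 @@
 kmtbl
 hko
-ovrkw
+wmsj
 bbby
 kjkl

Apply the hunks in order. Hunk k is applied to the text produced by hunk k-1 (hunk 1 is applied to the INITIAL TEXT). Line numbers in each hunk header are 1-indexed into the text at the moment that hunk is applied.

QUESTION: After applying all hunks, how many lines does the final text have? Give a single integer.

Hunk 1: at line 5 remove [xeefx,jido,xffji] add [bbby,kjkl] -> 13 lines: cfjpp belom dwkbk kmtbl jvgvm ovrkw bbby kjkl kzld jrjx jrpr hxey jdlmg
Hunk 2: at line 3 remove [jvgvm] add [hko] -> 13 lines: cfjpp belom dwkbk kmtbl hko ovrkw bbby kjkl kzld jrjx jrpr hxey jdlmg
Hunk 3: at line 4 remove [ovrkw] add [wmsj] -> 13 lines: cfjpp belom dwkbk kmtbl hko wmsj bbby kjkl kzld jrjx jrpr hxey jdlmg
Final line count: 13

Answer: 13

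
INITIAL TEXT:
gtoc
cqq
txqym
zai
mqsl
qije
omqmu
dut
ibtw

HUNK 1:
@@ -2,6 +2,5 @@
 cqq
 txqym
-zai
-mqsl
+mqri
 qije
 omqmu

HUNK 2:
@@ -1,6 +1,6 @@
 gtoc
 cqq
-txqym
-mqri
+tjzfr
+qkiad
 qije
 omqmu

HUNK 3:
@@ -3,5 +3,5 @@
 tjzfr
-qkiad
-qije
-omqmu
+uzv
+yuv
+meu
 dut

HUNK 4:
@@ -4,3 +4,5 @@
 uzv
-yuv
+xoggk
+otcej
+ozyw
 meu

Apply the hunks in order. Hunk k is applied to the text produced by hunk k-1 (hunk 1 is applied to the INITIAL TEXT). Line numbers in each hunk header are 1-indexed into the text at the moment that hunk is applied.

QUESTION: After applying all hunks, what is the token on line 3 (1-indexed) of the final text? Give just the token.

Answer: tjzfr

Derivation:
Hunk 1: at line 2 remove [zai,mqsl] add [mqri] -> 8 lines: gtoc cqq txqym mqri qije omqmu dut ibtw
Hunk 2: at line 1 remove [txqym,mqri] add [tjzfr,qkiad] -> 8 lines: gtoc cqq tjzfr qkiad qije omqmu dut ibtw
Hunk 3: at line 3 remove [qkiad,qije,omqmu] add [uzv,yuv,meu] -> 8 lines: gtoc cqq tjzfr uzv yuv meu dut ibtw
Hunk 4: at line 4 remove [yuv] add [xoggk,otcej,ozyw] -> 10 lines: gtoc cqq tjzfr uzv xoggk otcej ozyw meu dut ibtw
Final line 3: tjzfr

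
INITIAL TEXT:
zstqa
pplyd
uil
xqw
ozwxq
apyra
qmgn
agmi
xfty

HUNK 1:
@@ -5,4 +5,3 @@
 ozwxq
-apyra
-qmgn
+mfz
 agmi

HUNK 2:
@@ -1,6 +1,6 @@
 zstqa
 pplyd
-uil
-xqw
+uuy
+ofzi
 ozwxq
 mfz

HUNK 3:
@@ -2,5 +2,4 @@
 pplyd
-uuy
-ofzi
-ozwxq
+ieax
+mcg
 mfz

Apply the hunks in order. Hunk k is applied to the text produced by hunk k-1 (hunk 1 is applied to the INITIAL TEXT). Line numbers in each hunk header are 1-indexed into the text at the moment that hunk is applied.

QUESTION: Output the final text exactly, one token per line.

Answer: zstqa
pplyd
ieax
mcg
mfz
agmi
xfty

Derivation:
Hunk 1: at line 5 remove [apyra,qmgn] add [mfz] -> 8 lines: zstqa pplyd uil xqw ozwxq mfz agmi xfty
Hunk 2: at line 1 remove [uil,xqw] add [uuy,ofzi] -> 8 lines: zstqa pplyd uuy ofzi ozwxq mfz agmi xfty
Hunk 3: at line 2 remove [uuy,ofzi,ozwxq] add [ieax,mcg] -> 7 lines: zstqa pplyd ieax mcg mfz agmi xfty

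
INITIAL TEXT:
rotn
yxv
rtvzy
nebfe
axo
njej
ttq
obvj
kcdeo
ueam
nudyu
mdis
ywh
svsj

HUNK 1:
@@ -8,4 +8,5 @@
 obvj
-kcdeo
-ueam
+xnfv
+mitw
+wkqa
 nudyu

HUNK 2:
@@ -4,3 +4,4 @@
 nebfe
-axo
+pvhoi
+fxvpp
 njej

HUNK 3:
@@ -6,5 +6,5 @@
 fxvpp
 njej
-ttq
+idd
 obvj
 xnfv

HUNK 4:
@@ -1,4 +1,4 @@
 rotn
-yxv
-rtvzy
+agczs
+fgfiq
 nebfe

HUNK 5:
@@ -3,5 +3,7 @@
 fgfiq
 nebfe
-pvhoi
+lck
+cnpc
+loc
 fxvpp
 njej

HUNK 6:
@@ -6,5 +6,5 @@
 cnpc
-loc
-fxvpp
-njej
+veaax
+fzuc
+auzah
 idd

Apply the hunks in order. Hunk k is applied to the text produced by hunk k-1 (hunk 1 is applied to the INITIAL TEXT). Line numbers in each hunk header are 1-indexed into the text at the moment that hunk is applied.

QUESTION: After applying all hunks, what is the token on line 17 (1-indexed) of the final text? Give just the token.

Hunk 1: at line 8 remove [kcdeo,ueam] add [xnfv,mitw,wkqa] -> 15 lines: rotn yxv rtvzy nebfe axo njej ttq obvj xnfv mitw wkqa nudyu mdis ywh svsj
Hunk 2: at line 4 remove [axo] add [pvhoi,fxvpp] -> 16 lines: rotn yxv rtvzy nebfe pvhoi fxvpp njej ttq obvj xnfv mitw wkqa nudyu mdis ywh svsj
Hunk 3: at line 6 remove [ttq] add [idd] -> 16 lines: rotn yxv rtvzy nebfe pvhoi fxvpp njej idd obvj xnfv mitw wkqa nudyu mdis ywh svsj
Hunk 4: at line 1 remove [yxv,rtvzy] add [agczs,fgfiq] -> 16 lines: rotn agczs fgfiq nebfe pvhoi fxvpp njej idd obvj xnfv mitw wkqa nudyu mdis ywh svsj
Hunk 5: at line 3 remove [pvhoi] add [lck,cnpc,loc] -> 18 lines: rotn agczs fgfiq nebfe lck cnpc loc fxvpp njej idd obvj xnfv mitw wkqa nudyu mdis ywh svsj
Hunk 6: at line 6 remove [loc,fxvpp,njej] add [veaax,fzuc,auzah] -> 18 lines: rotn agczs fgfiq nebfe lck cnpc veaax fzuc auzah idd obvj xnfv mitw wkqa nudyu mdis ywh svsj
Final line 17: ywh

Answer: ywh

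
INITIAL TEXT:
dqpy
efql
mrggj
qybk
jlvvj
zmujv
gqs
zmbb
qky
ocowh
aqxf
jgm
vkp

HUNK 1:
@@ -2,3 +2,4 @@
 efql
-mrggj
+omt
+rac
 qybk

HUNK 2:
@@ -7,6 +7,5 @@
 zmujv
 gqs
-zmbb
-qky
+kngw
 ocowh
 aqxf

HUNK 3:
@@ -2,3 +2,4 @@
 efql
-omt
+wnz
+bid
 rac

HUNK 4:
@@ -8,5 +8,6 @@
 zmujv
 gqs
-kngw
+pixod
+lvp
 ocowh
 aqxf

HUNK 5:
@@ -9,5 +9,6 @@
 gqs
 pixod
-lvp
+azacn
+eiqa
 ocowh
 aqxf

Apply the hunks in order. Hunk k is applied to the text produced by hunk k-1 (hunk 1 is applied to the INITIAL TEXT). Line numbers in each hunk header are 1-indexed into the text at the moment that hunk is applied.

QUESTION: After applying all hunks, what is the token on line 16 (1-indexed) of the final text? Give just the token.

Hunk 1: at line 2 remove [mrggj] add [omt,rac] -> 14 lines: dqpy efql omt rac qybk jlvvj zmujv gqs zmbb qky ocowh aqxf jgm vkp
Hunk 2: at line 7 remove [zmbb,qky] add [kngw] -> 13 lines: dqpy efql omt rac qybk jlvvj zmujv gqs kngw ocowh aqxf jgm vkp
Hunk 3: at line 2 remove [omt] add [wnz,bid] -> 14 lines: dqpy efql wnz bid rac qybk jlvvj zmujv gqs kngw ocowh aqxf jgm vkp
Hunk 4: at line 8 remove [kngw] add [pixod,lvp] -> 15 lines: dqpy efql wnz bid rac qybk jlvvj zmujv gqs pixod lvp ocowh aqxf jgm vkp
Hunk 5: at line 9 remove [lvp] add [azacn,eiqa] -> 16 lines: dqpy efql wnz bid rac qybk jlvvj zmujv gqs pixod azacn eiqa ocowh aqxf jgm vkp
Final line 16: vkp

Answer: vkp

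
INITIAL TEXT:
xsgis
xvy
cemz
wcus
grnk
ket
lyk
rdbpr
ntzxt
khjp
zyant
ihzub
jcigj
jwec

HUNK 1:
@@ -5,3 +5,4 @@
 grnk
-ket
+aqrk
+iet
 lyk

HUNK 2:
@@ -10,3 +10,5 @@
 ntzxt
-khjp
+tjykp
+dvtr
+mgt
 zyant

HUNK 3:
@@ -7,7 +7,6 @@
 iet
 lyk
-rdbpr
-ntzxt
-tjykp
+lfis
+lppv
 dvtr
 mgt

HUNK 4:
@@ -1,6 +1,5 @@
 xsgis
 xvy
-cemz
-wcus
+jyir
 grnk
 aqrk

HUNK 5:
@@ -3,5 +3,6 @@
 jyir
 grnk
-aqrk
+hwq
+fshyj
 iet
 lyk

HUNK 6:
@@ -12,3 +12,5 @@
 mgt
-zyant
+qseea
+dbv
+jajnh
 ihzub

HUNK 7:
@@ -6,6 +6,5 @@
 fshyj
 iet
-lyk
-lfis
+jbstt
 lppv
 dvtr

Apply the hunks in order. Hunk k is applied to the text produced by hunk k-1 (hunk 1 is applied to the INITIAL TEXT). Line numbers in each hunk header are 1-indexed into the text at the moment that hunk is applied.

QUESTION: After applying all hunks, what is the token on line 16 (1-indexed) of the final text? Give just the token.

Answer: jcigj

Derivation:
Hunk 1: at line 5 remove [ket] add [aqrk,iet] -> 15 lines: xsgis xvy cemz wcus grnk aqrk iet lyk rdbpr ntzxt khjp zyant ihzub jcigj jwec
Hunk 2: at line 10 remove [khjp] add [tjykp,dvtr,mgt] -> 17 lines: xsgis xvy cemz wcus grnk aqrk iet lyk rdbpr ntzxt tjykp dvtr mgt zyant ihzub jcigj jwec
Hunk 3: at line 7 remove [rdbpr,ntzxt,tjykp] add [lfis,lppv] -> 16 lines: xsgis xvy cemz wcus grnk aqrk iet lyk lfis lppv dvtr mgt zyant ihzub jcigj jwec
Hunk 4: at line 1 remove [cemz,wcus] add [jyir] -> 15 lines: xsgis xvy jyir grnk aqrk iet lyk lfis lppv dvtr mgt zyant ihzub jcigj jwec
Hunk 5: at line 3 remove [aqrk] add [hwq,fshyj] -> 16 lines: xsgis xvy jyir grnk hwq fshyj iet lyk lfis lppv dvtr mgt zyant ihzub jcigj jwec
Hunk 6: at line 12 remove [zyant] add [qseea,dbv,jajnh] -> 18 lines: xsgis xvy jyir grnk hwq fshyj iet lyk lfis lppv dvtr mgt qseea dbv jajnh ihzub jcigj jwec
Hunk 7: at line 6 remove [lyk,lfis] add [jbstt] -> 17 lines: xsgis xvy jyir grnk hwq fshyj iet jbstt lppv dvtr mgt qseea dbv jajnh ihzub jcigj jwec
Final line 16: jcigj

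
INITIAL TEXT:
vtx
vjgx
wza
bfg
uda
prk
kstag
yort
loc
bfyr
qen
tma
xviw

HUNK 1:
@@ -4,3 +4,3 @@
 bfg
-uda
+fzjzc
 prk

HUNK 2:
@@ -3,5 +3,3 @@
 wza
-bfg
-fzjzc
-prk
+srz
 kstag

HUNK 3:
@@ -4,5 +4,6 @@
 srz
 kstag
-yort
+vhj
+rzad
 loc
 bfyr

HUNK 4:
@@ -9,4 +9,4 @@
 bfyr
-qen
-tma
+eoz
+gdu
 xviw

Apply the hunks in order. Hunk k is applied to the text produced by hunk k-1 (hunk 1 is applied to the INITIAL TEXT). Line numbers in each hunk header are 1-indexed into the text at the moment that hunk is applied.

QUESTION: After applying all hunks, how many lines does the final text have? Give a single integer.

Hunk 1: at line 4 remove [uda] add [fzjzc] -> 13 lines: vtx vjgx wza bfg fzjzc prk kstag yort loc bfyr qen tma xviw
Hunk 2: at line 3 remove [bfg,fzjzc,prk] add [srz] -> 11 lines: vtx vjgx wza srz kstag yort loc bfyr qen tma xviw
Hunk 3: at line 4 remove [yort] add [vhj,rzad] -> 12 lines: vtx vjgx wza srz kstag vhj rzad loc bfyr qen tma xviw
Hunk 4: at line 9 remove [qen,tma] add [eoz,gdu] -> 12 lines: vtx vjgx wza srz kstag vhj rzad loc bfyr eoz gdu xviw
Final line count: 12

Answer: 12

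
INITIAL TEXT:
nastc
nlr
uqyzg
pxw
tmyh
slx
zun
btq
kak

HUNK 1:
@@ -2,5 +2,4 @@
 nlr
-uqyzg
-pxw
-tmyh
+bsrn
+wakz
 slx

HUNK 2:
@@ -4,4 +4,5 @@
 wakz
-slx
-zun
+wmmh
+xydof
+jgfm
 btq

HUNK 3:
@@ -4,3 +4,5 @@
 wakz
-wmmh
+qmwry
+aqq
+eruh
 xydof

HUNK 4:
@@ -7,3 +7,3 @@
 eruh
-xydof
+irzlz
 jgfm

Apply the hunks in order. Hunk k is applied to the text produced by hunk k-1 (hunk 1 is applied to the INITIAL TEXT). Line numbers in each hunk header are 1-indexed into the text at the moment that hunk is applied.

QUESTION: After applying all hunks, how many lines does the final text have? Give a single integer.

Hunk 1: at line 2 remove [uqyzg,pxw,tmyh] add [bsrn,wakz] -> 8 lines: nastc nlr bsrn wakz slx zun btq kak
Hunk 2: at line 4 remove [slx,zun] add [wmmh,xydof,jgfm] -> 9 lines: nastc nlr bsrn wakz wmmh xydof jgfm btq kak
Hunk 3: at line 4 remove [wmmh] add [qmwry,aqq,eruh] -> 11 lines: nastc nlr bsrn wakz qmwry aqq eruh xydof jgfm btq kak
Hunk 4: at line 7 remove [xydof] add [irzlz] -> 11 lines: nastc nlr bsrn wakz qmwry aqq eruh irzlz jgfm btq kak
Final line count: 11

Answer: 11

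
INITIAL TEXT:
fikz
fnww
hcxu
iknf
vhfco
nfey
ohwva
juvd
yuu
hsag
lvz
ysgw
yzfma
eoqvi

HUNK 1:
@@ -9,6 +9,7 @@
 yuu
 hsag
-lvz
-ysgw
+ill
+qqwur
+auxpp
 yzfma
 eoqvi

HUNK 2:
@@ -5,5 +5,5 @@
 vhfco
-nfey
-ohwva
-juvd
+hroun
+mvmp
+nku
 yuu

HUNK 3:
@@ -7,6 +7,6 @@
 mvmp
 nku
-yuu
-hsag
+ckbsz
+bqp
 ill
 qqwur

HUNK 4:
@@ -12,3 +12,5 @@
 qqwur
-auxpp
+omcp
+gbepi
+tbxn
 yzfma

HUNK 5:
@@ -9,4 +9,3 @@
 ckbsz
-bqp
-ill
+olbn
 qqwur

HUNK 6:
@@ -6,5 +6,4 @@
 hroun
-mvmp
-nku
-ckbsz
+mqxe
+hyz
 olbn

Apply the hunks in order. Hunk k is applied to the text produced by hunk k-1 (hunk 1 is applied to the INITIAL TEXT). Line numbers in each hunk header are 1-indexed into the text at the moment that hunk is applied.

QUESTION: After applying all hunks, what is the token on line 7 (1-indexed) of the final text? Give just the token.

Answer: mqxe

Derivation:
Hunk 1: at line 9 remove [lvz,ysgw] add [ill,qqwur,auxpp] -> 15 lines: fikz fnww hcxu iknf vhfco nfey ohwva juvd yuu hsag ill qqwur auxpp yzfma eoqvi
Hunk 2: at line 5 remove [nfey,ohwva,juvd] add [hroun,mvmp,nku] -> 15 lines: fikz fnww hcxu iknf vhfco hroun mvmp nku yuu hsag ill qqwur auxpp yzfma eoqvi
Hunk 3: at line 7 remove [yuu,hsag] add [ckbsz,bqp] -> 15 lines: fikz fnww hcxu iknf vhfco hroun mvmp nku ckbsz bqp ill qqwur auxpp yzfma eoqvi
Hunk 4: at line 12 remove [auxpp] add [omcp,gbepi,tbxn] -> 17 lines: fikz fnww hcxu iknf vhfco hroun mvmp nku ckbsz bqp ill qqwur omcp gbepi tbxn yzfma eoqvi
Hunk 5: at line 9 remove [bqp,ill] add [olbn] -> 16 lines: fikz fnww hcxu iknf vhfco hroun mvmp nku ckbsz olbn qqwur omcp gbepi tbxn yzfma eoqvi
Hunk 6: at line 6 remove [mvmp,nku,ckbsz] add [mqxe,hyz] -> 15 lines: fikz fnww hcxu iknf vhfco hroun mqxe hyz olbn qqwur omcp gbepi tbxn yzfma eoqvi
Final line 7: mqxe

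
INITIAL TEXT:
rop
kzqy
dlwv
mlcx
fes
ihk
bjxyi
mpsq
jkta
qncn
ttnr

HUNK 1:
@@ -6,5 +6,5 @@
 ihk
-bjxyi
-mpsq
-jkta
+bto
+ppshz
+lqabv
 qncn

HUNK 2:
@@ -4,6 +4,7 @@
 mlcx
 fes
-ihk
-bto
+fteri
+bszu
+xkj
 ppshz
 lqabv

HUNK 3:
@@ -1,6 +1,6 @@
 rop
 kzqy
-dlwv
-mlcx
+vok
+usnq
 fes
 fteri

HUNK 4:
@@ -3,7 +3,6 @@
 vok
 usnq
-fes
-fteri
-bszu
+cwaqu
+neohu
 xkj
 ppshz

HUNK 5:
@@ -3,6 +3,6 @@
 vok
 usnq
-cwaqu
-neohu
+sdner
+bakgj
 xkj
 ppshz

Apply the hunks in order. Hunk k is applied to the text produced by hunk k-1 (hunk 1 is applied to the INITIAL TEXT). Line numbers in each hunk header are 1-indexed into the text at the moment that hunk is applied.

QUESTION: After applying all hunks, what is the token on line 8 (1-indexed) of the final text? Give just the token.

Hunk 1: at line 6 remove [bjxyi,mpsq,jkta] add [bto,ppshz,lqabv] -> 11 lines: rop kzqy dlwv mlcx fes ihk bto ppshz lqabv qncn ttnr
Hunk 2: at line 4 remove [ihk,bto] add [fteri,bszu,xkj] -> 12 lines: rop kzqy dlwv mlcx fes fteri bszu xkj ppshz lqabv qncn ttnr
Hunk 3: at line 1 remove [dlwv,mlcx] add [vok,usnq] -> 12 lines: rop kzqy vok usnq fes fteri bszu xkj ppshz lqabv qncn ttnr
Hunk 4: at line 3 remove [fes,fteri,bszu] add [cwaqu,neohu] -> 11 lines: rop kzqy vok usnq cwaqu neohu xkj ppshz lqabv qncn ttnr
Hunk 5: at line 3 remove [cwaqu,neohu] add [sdner,bakgj] -> 11 lines: rop kzqy vok usnq sdner bakgj xkj ppshz lqabv qncn ttnr
Final line 8: ppshz

Answer: ppshz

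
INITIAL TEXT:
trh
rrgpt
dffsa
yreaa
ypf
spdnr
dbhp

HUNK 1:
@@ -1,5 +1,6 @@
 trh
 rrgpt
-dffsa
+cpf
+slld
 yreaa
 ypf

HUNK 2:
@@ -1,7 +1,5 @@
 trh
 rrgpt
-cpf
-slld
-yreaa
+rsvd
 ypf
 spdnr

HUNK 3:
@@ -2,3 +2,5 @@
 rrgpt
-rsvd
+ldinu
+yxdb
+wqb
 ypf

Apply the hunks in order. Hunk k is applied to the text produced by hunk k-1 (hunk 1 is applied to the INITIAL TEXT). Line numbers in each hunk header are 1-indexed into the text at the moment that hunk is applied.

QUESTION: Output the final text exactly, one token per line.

Hunk 1: at line 1 remove [dffsa] add [cpf,slld] -> 8 lines: trh rrgpt cpf slld yreaa ypf spdnr dbhp
Hunk 2: at line 1 remove [cpf,slld,yreaa] add [rsvd] -> 6 lines: trh rrgpt rsvd ypf spdnr dbhp
Hunk 3: at line 2 remove [rsvd] add [ldinu,yxdb,wqb] -> 8 lines: trh rrgpt ldinu yxdb wqb ypf spdnr dbhp

Answer: trh
rrgpt
ldinu
yxdb
wqb
ypf
spdnr
dbhp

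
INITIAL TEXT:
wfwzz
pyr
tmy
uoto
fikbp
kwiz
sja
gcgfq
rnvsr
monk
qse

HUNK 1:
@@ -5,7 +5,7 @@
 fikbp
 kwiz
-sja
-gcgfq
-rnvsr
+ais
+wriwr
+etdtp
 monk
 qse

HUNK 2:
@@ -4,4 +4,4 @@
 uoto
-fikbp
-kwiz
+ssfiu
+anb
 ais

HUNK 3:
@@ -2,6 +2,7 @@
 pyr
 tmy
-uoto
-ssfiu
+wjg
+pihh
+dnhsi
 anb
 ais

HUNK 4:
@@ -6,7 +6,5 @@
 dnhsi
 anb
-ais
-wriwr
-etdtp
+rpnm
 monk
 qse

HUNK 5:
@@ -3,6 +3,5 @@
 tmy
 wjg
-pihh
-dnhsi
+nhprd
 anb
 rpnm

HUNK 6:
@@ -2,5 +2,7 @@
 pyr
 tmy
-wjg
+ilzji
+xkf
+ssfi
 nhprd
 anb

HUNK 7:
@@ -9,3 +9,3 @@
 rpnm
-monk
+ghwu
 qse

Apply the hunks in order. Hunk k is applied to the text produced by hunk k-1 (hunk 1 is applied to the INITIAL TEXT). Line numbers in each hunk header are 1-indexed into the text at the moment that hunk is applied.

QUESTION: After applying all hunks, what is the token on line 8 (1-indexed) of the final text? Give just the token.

Hunk 1: at line 5 remove [sja,gcgfq,rnvsr] add [ais,wriwr,etdtp] -> 11 lines: wfwzz pyr tmy uoto fikbp kwiz ais wriwr etdtp monk qse
Hunk 2: at line 4 remove [fikbp,kwiz] add [ssfiu,anb] -> 11 lines: wfwzz pyr tmy uoto ssfiu anb ais wriwr etdtp monk qse
Hunk 3: at line 2 remove [uoto,ssfiu] add [wjg,pihh,dnhsi] -> 12 lines: wfwzz pyr tmy wjg pihh dnhsi anb ais wriwr etdtp monk qse
Hunk 4: at line 6 remove [ais,wriwr,etdtp] add [rpnm] -> 10 lines: wfwzz pyr tmy wjg pihh dnhsi anb rpnm monk qse
Hunk 5: at line 3 remove [pihh,dnhsi] add [nhprd] -> 9 lines: wfwzz pyr tmy wjg nhprd anb rpnm monk qse
Hunk 6: at line 2 remove [wjg] add [ilzji,xkf,ssfi] -> 11 lines: wfwzz pyr tmy ilzji xkf ssfi nhprd anb rpnm monk qse
Hunk 7: at line 9 remove [monk] add [ghwu] -> 11 lines: wfwzz pyr tmy ilzji xkf ssfi nhprd anb rpnm ghwu qse
Final line 8: anb

Answer: anb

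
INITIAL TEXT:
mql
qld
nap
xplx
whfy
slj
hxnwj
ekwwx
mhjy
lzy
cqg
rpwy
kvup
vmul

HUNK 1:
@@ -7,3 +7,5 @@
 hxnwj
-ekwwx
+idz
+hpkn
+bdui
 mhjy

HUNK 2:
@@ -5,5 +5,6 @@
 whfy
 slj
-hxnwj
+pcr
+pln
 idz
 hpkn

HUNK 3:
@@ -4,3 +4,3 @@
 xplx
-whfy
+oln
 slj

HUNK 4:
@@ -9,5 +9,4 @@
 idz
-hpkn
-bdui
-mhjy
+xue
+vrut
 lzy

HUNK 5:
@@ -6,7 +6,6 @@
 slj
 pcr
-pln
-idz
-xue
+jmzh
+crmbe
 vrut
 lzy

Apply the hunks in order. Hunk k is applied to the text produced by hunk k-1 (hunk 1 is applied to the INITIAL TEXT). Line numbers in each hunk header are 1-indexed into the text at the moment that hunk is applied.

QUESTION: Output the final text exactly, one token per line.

Hunk 1: at line 7 remove [ekwwx] add [idz,hpkn,bdui] -> 16 lines: mql qld nap xplx whfy slj hxnwj idz hpkn bdui mhjy lzy cqg rpwy kvup vmul
Hunk 2: at line 5 remove [hxnwj] add [pcr,pln] -> 17 lines: mql qld nap xplx whfy slj pcr pln idz hpkn bdui mhjy lzy cqg rpwy kvup vmul
Hunk 3: at line 4 remove [whfy] add [oln] -> 17 lines: mql qld nap xplx oln slj pcr pln idz hpkn bdui mhjy lzy cqg rpwy kvup vmul
Hunk 4: at line 9 remove [hpkn,bdui,mhjy] add [xue,vrut] -> 16 lines: mql qld nap xplx oln slj pcr pln idz xue vrut lzy cqg rpwy kvup vmul
Hunk 5: at line 6 remove [pln,idz,xue] add [jmzh,crmbe] -> 15 lines: mql qld nap xplx oln slj pcr jmzh crmbe vrut lzy cqg rpwy kvup vmul

Answer: mql
qld
nap
xplx
oln
slj
pcr
jmzh
crmbe
vrut
lzy
cqg
rpwy
kvup
vmul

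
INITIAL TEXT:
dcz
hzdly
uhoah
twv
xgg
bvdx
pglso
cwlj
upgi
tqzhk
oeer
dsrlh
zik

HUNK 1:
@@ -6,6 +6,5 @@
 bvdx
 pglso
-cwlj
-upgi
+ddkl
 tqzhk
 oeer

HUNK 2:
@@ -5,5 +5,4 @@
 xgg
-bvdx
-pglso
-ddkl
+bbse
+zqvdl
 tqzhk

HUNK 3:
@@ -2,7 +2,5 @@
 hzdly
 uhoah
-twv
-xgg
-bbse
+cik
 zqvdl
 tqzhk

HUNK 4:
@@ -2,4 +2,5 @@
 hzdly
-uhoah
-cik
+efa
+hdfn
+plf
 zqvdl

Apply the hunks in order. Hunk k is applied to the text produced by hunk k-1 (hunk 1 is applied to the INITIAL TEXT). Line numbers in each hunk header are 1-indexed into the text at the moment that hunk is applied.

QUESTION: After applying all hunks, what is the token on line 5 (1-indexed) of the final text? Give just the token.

Answer: plf

Derivation:
Hunk 1: at line 6 remove [cwlj,upgi] add [ddkl] -> 12 lines: dcz hzdly uhoah twv xgg bvdx pglso ddkl tqzhk oeer dsrlh zik
Hunk 2: at line 5 remove [bvdx,pglso,ddkl] add [bbse,zqvdl] -> 11 lines: dcz hzdly uhoah twv xgg bbse zqvdl tqzhk oeer dsrlh zik
Hunk 3: at line 2 remove [twv,xgg,bbse] add [cik] -> 9 lines: dcz hzdly uhoah cik zqvdl tqzhk oeer dsrlh zik
Hunk 4: at line 2 remove [uhoah,cik] add [efa,hdfn,plf] -> 10 lines: dcz hzdly efa hdfn plf zqvdl tqzhk oeer dsrlh zik
Final line 5: plf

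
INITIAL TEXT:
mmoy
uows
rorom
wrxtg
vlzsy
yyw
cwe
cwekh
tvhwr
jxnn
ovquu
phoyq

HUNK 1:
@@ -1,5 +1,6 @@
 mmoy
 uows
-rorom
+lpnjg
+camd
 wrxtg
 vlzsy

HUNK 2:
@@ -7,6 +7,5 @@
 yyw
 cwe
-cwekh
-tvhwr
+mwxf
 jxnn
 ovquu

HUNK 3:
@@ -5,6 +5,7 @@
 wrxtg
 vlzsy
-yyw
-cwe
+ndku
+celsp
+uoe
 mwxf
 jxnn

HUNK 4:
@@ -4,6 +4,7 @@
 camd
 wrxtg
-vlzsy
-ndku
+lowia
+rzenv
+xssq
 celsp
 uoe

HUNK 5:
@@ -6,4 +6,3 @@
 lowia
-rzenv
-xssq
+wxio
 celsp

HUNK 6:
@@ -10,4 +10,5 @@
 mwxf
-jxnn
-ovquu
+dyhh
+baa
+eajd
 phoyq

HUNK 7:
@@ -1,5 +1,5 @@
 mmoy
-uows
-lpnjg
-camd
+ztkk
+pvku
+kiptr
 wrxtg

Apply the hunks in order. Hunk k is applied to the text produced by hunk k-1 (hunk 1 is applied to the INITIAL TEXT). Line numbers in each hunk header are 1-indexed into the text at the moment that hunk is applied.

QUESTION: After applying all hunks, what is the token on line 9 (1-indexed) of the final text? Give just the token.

Answer: uoe

Derivation:
Hunk 1: at line 1 remove [rorom] add [lpnjg,camd] -> 13 lines: mmoy uows lpnjg camd wrxtg vlzsy yyw cwe cwekh tvhwr jxnn ovquu phoyq
Hunk 2: at line 7 remove [cwekh,tvhwr] add [mwxf] -> 12 lines: mmoy uows lpnjg camd wrxtg vlzsy yyw cwe mwxf jxnn ovquu phoyq
Hunk 3: at line 5 remove [yyw,cwe] add [ndku,celsp,uoe] -> 13 lines: mmoy uows lpnjg camd wrxtg vlzsy ndku celsp uoe mwxf jxnn ovquu phoyq
Hunk 4: at line 4 remove [vlzsy,ndku] add [lowia,rzenv,xssq] -> 14 lines: mmoy uows lpnjg camd wrxtg lowia rzenv xssq celsp uoe mwxf jxnn ovquu phoyq
Hunk 5: at line 6 remove [rzenv,xssq] add [wxio] -> 13 lines: mmoy uows lpnjg camd wrxtg lowia wxio celsp uoe mwxf jxnn ovquu phoyq
Hunk 6: at line 10 remove [jxnn,ovquu] add [dyhh,baa,eajd] -> 14 lines: mmoy uows lpnjg camd wrxtg lowia wxio celsp uoe mwxf dyhh baa eajd phoyq
Hunk 7: at line 1 remove [uows,lpnjg,camd] add [ztkk,pvku,kiptr] -> 14 lines: mmoy ztkk pvku kiptr wrxtg lowia wxio celsp uoe mwxf dyhh baa eajd phoyq
Final line 9: uoe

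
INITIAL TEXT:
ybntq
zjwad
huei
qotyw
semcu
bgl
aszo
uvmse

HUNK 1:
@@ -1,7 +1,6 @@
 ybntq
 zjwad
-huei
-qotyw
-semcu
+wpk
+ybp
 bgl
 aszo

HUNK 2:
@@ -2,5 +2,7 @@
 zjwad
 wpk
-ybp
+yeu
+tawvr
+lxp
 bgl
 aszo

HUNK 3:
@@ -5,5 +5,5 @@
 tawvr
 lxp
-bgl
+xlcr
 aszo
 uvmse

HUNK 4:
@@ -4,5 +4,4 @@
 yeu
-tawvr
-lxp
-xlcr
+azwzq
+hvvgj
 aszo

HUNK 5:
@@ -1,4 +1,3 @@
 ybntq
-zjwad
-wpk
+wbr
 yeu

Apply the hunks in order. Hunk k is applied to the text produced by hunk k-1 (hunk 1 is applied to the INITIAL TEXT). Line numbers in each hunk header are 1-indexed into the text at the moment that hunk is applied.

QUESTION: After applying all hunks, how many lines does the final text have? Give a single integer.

Answer: 7

Derivation:
Hunk 1: at line 1 remove [huei,qotyw,semcu] add [wpk,ybp] -> 7 lines: ybntq zjwad wpk ybp bgl aszo uvmse
Hunk 2: at line 2 remove [ybp] add [yeu,tawvr,lxp] -> 9 lines: ybntq zjwad wpk yeu tawvr lxp bgl aszo uvmse
Hunk 3: at line 5 remove [bgl] add [xlcr] -> 9 lines: ybntq zjwad wpk yeu tawvr lxp xlcr aszo uvmse
Hunk 4: at line 4 remove [tawvr,lxp,xlcr] add [azwzq,hvvgj] -> 8 lines: ybntq zjwad wpk yeu azwzq hvvgj aszo uvmse
Hunk 5: at line 1 remove [zjwad,wpk] add [wbr] -> 7 lines: ybntq wbr yeu azwzq hvvgj aszo uvmse
Final line count: 7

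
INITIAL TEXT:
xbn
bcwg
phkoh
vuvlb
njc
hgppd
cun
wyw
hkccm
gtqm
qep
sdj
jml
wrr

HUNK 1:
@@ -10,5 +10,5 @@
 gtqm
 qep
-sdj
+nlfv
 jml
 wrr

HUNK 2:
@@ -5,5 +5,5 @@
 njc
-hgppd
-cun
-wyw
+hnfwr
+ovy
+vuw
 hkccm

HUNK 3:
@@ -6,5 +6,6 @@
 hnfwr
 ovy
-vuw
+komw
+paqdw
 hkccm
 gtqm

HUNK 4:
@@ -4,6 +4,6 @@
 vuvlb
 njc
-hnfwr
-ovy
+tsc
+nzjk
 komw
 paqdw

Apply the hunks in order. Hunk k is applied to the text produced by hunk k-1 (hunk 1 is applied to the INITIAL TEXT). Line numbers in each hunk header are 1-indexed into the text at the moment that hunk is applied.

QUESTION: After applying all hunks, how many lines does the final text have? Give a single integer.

Answer: 15

Derivation:
Hunk 1: at line 10 remove [sdj] add [nlfv] -> 14 lines: xbn bcwg phkoh vuvlb njc hgppd cun wyw hkccm gtqm qep nlfv jml wrr
Hunk 2: at line 5 remove [hgppd,cun,wyw] add [hnfwr,ovy,vuw] -> 14 lines: xbn bcwg phkoh vuvlb njc hnfwr ovy vuw hkccm gtqm qep nlfv jml wrr
Hunk 3: at line 6 remove [vuw] add [komw,paqdw] -> 15 lines: xbn bcwg phkoh vuvlb njc hnfwr ovy komw paqdw hkccm gtqm qep nlfv jml wrr
Hunk 4: at line 4 remove [hnfwr,ovy] add [tsc,nzjk] -> 15 lines: xbn bcwg phkoh vuvlb njc tsc nzjk komw paqdw hkccm gtqm qep nlfv jml wrr
Final line count: 15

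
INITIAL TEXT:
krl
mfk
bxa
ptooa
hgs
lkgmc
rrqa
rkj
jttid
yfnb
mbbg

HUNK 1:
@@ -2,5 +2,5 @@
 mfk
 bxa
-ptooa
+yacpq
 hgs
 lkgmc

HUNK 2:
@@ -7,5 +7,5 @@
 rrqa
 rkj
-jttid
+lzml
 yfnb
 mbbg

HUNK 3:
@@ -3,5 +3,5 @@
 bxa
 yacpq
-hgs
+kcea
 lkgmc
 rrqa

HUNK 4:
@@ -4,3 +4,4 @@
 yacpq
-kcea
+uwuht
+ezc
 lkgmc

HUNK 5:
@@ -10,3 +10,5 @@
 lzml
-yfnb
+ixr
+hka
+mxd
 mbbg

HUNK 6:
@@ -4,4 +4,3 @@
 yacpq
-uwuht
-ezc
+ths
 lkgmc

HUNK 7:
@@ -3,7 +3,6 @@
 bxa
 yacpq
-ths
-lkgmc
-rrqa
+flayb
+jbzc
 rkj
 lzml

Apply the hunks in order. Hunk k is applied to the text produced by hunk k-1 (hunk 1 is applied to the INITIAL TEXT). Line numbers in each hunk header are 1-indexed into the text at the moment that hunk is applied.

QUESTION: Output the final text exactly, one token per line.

Answer: krl
mfk
bxa
yacpq
flayb
jbzc
rkj
lzml
ixr
hka
mxd
mbbg

Derivation:
Hunk 1: at line 2 remove [ptooa] add [yacpq] -> 11 lines: krl mfk bxa yacpq hgs lkgmc rrqa rkj jttid yfnb mbbg
Hunk 2: at line 7 remove [jttid] add [lzml] -> 11 lines: krl mfk bxa yacpq hgs lkgmc rrqa rkj lzml yfnb mbbg
Hunk 3: at line 3 remove [hgs] add [kcea] -> 11 lines: krl mfk bxa yacpq kcea lkgmc rrqa rkj lzml yfnb mbbg
Hunk 4: at line 4 remove [kcea] add [uwuht,ezc] -> 12 lines: krl mfk bxa yacpq uwuht ezc lkgmc rrqa rkj lzml yfnb mbbg
Hunk 5: at line 10 remove [yfnb] add [ixr,hka,mxd] -> 14 lines: krl mfk bxa yacpq uwuht ezc lkgmc rrqa rkj lzml ixr hka mxd mbbg
Hunk 6: at line 4 remove [uwuht,ezc] add [ths] -> 13 lines: krl mfk bxa yacpq ths lkgmc rrqa rkj lzml ixr hka mxd mbbg
Hunk 7: at line 3 remove [ths,lkgmc,rrqa] add [flayb,jbzc] -> 12 lines: krl mfk bxa yacpq flayb jbzc rkj lzml ixr hka mxd mbbg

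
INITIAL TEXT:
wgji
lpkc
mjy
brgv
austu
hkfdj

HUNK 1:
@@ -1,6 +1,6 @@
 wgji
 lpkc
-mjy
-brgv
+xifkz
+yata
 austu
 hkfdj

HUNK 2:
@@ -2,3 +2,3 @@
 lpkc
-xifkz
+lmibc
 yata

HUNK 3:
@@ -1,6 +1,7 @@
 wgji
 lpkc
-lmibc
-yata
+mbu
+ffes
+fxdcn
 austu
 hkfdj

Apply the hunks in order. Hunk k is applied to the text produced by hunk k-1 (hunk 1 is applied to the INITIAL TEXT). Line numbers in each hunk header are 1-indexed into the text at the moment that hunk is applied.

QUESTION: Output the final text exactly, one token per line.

Hunk 1: at line 1 remove [mjy,brgv] add [xifkz,yata] -> 6 lines: wgji lpkc xifkz yata austu hkfdj
Hunk 2: at line 2 remove [xifkz] add [lmibc] -> 6 lines: wgji lpkc lmibc yata austu hkfdj
Hunk 3: at line 1 remove [lmibc,yata] add [mbu,ffes,fxdcn] -> 7 lines: wgji lpkc mbu ffes fxdcn austu hkfdj

Answer: wgji
lpkc
mbu
ffes
fxdcn
austu
hkfdj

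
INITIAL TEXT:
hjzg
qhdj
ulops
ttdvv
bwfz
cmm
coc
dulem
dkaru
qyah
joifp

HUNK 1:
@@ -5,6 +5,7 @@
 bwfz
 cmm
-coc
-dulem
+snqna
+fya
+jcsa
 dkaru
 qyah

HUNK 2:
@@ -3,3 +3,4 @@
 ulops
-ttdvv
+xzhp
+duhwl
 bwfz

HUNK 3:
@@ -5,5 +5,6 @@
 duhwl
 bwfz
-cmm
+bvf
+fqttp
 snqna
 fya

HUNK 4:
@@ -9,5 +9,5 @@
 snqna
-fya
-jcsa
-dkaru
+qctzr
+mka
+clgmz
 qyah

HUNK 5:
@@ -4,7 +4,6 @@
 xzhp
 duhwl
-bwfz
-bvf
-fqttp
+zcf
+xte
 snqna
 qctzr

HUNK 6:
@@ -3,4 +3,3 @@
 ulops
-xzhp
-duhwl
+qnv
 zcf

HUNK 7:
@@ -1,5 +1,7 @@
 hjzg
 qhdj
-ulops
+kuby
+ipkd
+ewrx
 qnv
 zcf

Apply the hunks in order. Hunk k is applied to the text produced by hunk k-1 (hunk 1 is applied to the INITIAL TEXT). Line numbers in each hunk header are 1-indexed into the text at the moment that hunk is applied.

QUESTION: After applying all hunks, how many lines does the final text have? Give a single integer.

Hunk 1: at line 5 remove [coc,dulem] add [snqna,fya,jcsa] -> 12 lines: hjzg qhdj ulops ttdvv bwfz cmm snqna fya jcsa dkaru qyah joifp
Hunk 2: at line 3 remove [ttdvv] add [xzhp,duhwl] -> 13 lines: hjzg qhdj ulops xzhp duhwl bwfz cmm snqna fya jcsa dkaru qyah joifp
Hunk 3: at line 5 remove [cmm] add [bvf,fqttp] -> 14 lines: hjzg qhdj ulops xzhp duhwl bwfz bvf fqttp snqna fya jcsa dkaru qyah joifp
Hunk 4: at line 9 remove [fya,jcsa,dkaru] add [qctzr,mka,clgmz] -> 14 lines: hjzg qhdj ulops xzhp duhwl bwfz bvf fqttp snqna qctzr mka clgmz qyah joifp
Hunk 5: at line 4 remove [bwfz,bvf,fqttp] add [zcf,xte] -> 13 lines: hjzg qhdj ulops xzhp duhwl zcf xte snqna qctzr mka clgmz qyah joifp
Hunk 6: at line 3 remove [xzhp,duhwl] add [qnv] -> 12 lines: hjzg qhdj ulops qnv zcf xte snqna qctzr mka clgmz qyah joifp
Hunk 7: at line 1 remove [ulops] add [kuby,ipkd,ewrx] -> 14 lines: hjzg qhdj kuby ipkd ewrx qnv zcf xte snqna qctzr mka clgmz qyah joifp
Final line count: 14

Answer: 14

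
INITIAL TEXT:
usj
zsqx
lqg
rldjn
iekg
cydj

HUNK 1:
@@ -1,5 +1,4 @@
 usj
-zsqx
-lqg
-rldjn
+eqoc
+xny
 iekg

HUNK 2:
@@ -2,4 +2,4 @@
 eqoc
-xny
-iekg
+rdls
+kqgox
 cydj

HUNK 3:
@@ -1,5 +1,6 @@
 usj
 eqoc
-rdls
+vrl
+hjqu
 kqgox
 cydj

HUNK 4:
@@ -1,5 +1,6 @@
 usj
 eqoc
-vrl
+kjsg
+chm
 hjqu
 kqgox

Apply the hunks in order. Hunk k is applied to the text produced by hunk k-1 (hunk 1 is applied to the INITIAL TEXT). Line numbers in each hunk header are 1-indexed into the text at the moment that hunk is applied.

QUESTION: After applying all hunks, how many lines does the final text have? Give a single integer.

Hunk 1: at line 1 remove [zsqx,lqg,rldjn] add [eqoc,xny] -> 5 lines: usj eqoc xny iekg cydj
Hunk 2: at line 2 remove [xny,iekg] add [rdls,kqgox] -> 5 lines: usj eqoc rdls kqgox cydj
Hunk 3: at line 1 remove [rdls] add [vrl,hjqu] -> 6 lines: usj eqoc vrl hjqu kqgox cydj
Hunk 4: at line 1 remove [vrl] add [kjsg,chm] -> 7 lines: usj eqoc kjsg chm hjqu kqgox cydj
Final line count: 7

Answer: 7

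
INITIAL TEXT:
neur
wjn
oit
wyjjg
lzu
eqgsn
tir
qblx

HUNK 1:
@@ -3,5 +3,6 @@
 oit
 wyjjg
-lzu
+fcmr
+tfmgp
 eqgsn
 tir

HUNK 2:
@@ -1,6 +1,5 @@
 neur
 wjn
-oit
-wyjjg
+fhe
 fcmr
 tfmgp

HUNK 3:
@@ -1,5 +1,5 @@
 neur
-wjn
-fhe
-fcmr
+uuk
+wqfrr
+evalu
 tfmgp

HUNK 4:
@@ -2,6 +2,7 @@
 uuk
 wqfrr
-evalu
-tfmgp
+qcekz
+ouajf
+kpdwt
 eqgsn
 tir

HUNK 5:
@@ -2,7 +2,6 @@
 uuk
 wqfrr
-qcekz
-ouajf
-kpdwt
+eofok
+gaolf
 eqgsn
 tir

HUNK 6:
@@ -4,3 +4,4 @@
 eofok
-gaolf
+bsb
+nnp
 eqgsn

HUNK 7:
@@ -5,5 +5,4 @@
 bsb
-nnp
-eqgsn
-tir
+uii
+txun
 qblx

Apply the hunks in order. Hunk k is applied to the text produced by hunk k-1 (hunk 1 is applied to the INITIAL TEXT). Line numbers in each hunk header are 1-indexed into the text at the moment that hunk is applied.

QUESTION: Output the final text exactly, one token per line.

Answer: neur
uuk
wqfrr
eofok
bsb
uii
txun
qblx

Derivation:
Hunk 1: at line 3 remove [lzu] add [fcmr,tfmgp] -> 9 lines: neur wjn oit wyjjg fcmr tfmgp eqgsn tir qblx
Hunk 2: at line 1 remove [oit,wyjjg] add [fhe] -> 8 lines: neur wjn fhe fcmr tfmgp eqgsn tir qblx
Hunk 3: at line 1 remove [wjn,fhe,fcmr] add [uuk,wqfrr,evalu] -> 8 lines: neur uuk wqfrr evalu tfmgp eqgsn tir qblx
Hunk 4: at line 2 remove [evalu,tfmgp] add [qcekz,ouajf,kpdwt] -> 9 lines: neur uuk wqfrr qcekz ouajf kpdwt eqgsn tir qblx
Hunk 5: at line 2 remove [qcekz,ouajf,kpdwt] add [eofok,gaolf] -> 8 lines: neur uuk wqfrr eofok gaolf eqgsn tir qblx
Hunk 6: at line 4 remove [gaolf] add [bsb,nnp] -> 9 lines: neur uuk wqfrr eofok bsb nnp eqgsn tir qblx
Hunk 7: at line 5 remove [nnp,eqgsn,tir] add [uii,txun] -> 8 lines: neur uuk wqfrr eofok bsb uii txun qblx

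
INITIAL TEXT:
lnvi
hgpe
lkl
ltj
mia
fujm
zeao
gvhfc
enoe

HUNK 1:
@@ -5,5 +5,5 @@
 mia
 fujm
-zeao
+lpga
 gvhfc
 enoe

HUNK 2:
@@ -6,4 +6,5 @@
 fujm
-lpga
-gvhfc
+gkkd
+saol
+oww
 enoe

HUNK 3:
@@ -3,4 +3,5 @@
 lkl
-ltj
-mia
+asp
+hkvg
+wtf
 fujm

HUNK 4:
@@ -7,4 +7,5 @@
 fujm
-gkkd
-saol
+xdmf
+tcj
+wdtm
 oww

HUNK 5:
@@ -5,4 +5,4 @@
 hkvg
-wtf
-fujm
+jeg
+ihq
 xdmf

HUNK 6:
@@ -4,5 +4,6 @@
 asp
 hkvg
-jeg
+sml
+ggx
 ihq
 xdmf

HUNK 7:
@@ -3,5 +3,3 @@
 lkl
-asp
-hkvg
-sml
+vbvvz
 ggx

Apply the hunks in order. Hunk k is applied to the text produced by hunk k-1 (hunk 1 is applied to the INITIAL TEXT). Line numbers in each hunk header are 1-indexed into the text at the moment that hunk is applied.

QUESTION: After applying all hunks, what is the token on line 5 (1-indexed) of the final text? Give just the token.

Hunk 1: at line 5 remove [zeao] add [lpga] -> 9 lines: lnvi hgpe lkl ltj mia fujm lpga gvhfc enoe
Hunk 2: at line 6 remove [lpga,gvhfc] add [gkkd,saol,oww] -> 10 lines: lnvi hgpe lkl ltj mia fujm gkkd saol oww enoe
Hunk 3: at line 3 remove [ltj,mia] add [asp,hkvg,wtf] -> 11 lines: lnvi hgpe lkl asp hkvg wtf fujm gkkd saol oww enoe
Hunk 4: at line 7 remove [gkkd,saol] add [xdmf,tcj,wdtm] -> 12 lines: lnvi hgpe lkl asp hkvg wtf fujm xdmf tcj wdtm oww enoe
Hunk 5: at line 5 remove [wtf,fujm] add [jeg,ihq] -> 12 lines: lnvi hgpe lkl asp hkvg jeg ihq xdmf tcj wdtm oww enoe
Hunk 6: at line 4 remove [jeg] add [sml,ggx] -> 13 lines: lnvi hgpe lkl asp hkvg sml ggx ihq xdmf tcj wdtm oww enoe
Hunk 7: at line 3 remove [asp,hkvg,sml] add [vbvvz] -> 11 lines: lnvi hgpe lkl vbvvz ggx ihq xdmf tcj wdtm oww enoe
Final line 5: ggx

Answer: ggx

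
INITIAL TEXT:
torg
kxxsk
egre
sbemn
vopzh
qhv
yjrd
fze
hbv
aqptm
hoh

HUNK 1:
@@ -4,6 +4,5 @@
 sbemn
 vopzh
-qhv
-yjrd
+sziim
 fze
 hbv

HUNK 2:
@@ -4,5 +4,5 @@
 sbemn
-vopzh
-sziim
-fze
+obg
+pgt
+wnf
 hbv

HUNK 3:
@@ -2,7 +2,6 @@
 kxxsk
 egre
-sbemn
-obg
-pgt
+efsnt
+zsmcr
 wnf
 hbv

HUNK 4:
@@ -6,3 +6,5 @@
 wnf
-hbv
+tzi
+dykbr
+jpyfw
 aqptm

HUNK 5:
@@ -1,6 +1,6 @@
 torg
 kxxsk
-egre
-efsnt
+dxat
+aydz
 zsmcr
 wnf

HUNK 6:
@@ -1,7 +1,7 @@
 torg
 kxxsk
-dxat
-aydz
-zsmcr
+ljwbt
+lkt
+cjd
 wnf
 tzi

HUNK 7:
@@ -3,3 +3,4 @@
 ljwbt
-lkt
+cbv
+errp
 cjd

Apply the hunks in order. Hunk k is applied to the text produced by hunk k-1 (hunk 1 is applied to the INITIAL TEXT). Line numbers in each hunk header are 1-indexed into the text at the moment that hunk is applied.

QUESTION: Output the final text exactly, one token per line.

Answer: torg
kxxsk
ljwbt
cbv
errp
cjd
wnf
tzi
dykbr
jpyfw
aqptm
hoh

Derivation:
Hunk 1: at line 4 remove [qhv,yjrd] add [sziim] -> 10 lines: torg kxxsk egre sbemn vopzh sziim fze hbv aqptm hoh
Hunk 2: at line 4 remove [vopzh,sziim,fze] add [obg,pgt,wnf] -> 10 lines: torg kxxsk egre sbemn obg pgt wnf hbv aqptm hoh
Hunk 3: at line 2 remove [sbemn,obg,pgt] add [efsnt,zsmcr] -> 9 lines: torg kxxsk egre efsnt zsmcr wnf hbv aqptm hoh
Hunk 4: at line 6 remove [hbv] add [tzi,dykbr,jpyfw] -> 11 lines: torg kxxsk egre efsnt zsmcr wnf tzi dykbr jpyfw aqptm hoh
Hunk 5: at line 1 remove [egre,efsnt] add [dxat,aydz] -> 11 lines: torg kxxsk dxat aydz zsmcr wnf tzi dykbr jpyfw aqptm hoh
Hunk 6: at line 1 remove [dxat,aydz,zsmcr] add [ljwbt,lkt,cjd] -> 11 lines: torg kxxsk ljwbt lkt cjd wnf tzi dykbr jpyfw aqptm hoh
Hunk 7: at line 3 remove [lkt] add [cbv,errp] -> 12 lines: torg kxxsk ljwbt cbv errp cjd wnf tzi dykbr jpyfw aqptm hoh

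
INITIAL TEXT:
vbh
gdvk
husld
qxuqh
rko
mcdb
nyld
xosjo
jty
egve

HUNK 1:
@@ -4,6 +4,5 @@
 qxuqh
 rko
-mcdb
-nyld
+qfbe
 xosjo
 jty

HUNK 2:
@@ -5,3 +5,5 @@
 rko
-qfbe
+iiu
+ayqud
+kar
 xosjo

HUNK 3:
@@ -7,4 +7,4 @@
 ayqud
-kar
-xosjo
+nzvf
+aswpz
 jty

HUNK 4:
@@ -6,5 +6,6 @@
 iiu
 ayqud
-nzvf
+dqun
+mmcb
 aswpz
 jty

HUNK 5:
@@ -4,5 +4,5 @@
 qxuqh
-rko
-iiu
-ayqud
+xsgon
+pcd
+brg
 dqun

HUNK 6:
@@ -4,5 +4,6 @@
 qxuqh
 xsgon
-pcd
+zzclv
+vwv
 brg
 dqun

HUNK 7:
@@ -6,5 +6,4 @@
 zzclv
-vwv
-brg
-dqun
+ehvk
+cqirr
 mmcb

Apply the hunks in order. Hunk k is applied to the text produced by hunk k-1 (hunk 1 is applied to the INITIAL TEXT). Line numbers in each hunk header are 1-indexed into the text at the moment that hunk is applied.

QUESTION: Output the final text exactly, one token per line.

Hunk 1: at line 4 remove [mcdb,nyld] add [qfbe] -> 9 lines: vbh gdvk husld qxuqh rko qfbe xosjo jty egve
Hunk 2: at line 5 remove [qfbe] add [iiu,ayqud,kar] -> 11 lines: vbh gdvk husld qxuqh rko iiu ayqud kar xosjo jty egve
Hunk 3: at line 7 remove [kar,xosjo] add [nzvf,aswpz] -> 11 lines: vbh gdvk husld qxuqh rko iiu ayqud nzvf aswpz jty egve
Hunk 4: at line 6 remove [nzvf] add [dqun,mmcb] -> 12 lines: vbh gdvk husld qxuqh rko iiu ayqud dqun mmcb aswpz jty egve
Hunk 5: at line 4 remove [rko,iiu,ayqud] add [xsgon,pcd,brg] -> 12 lines: vbh gdvk husld qxuqh xsgon pcd brg dqun mmcb aswpz jty egve
Hunk 6: at line 4 remove [pcd] add [zzclv,vwv] -> 13 lines: vbh gdvk husld qxuqh xsgon zzclv vwv brg dqun mmcb aswpz jty egve
Hunk 7: at line 6 remove [vwv,brg,dqun] add [ehvk,cqirr] -> 12 lines: vbh gdvk husld qxuqh xsgon zzclv ehvk cqirr mmcb aswpz jty egve

Answer: vbh
gdvk
husld
qxuqh
xsgon
zzclv
ehvk
cqirr
mmcb
aswpz
jty
egve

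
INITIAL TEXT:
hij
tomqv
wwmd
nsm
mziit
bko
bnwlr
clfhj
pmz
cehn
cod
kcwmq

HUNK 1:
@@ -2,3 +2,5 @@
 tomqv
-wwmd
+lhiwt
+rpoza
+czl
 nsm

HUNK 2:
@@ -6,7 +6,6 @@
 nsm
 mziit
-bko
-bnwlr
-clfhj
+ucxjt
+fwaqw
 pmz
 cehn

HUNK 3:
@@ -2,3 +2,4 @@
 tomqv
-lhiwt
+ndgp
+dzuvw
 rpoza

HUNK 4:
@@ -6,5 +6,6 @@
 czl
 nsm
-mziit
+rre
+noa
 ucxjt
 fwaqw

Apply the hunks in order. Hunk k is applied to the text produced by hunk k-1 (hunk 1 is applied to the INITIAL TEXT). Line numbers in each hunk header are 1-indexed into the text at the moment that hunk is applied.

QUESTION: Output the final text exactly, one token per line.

Hunk 1: at line 2 remove [wwmd] add [lhiwt,rpoza,czl] -> 14 lines: hij tomqv lhiwt rpoza czl nsm mziit bko bnwlr clfhj pmz cehn cod kcwmq
Hunk 2: at line 6 remove [bko,bnwlr,clfhj] add [ucxjt,fwaqw] -> 13 lines: hij tomqv lhiwt rpoza czl nsm mziit ucxjt fwaqw pmz cehn cod kcwmq
Hunk 3: at line 2 remove [lhiwt] add [ndgp,dzuvw] -> 14 lines: hij tomqv ndgp dzuvw rpoza czl nsm mziit ucxjt fwaqw pmz cehn cod kcwmq
Hunk 4: at line 6 remove [mziit] add [rre,noa] -> 15 lines: hij tomqv ndgp dzuvw rpoza czl nsm rre noa ucxjt fwaqw pmz cehn cod kcwmq

Answer: hij
tomqv
ndgp
dzuvw
rpoza
czl
nsm
rre
noa
ucxjt
fwaqw
pmz
cehn
cod
kcwmq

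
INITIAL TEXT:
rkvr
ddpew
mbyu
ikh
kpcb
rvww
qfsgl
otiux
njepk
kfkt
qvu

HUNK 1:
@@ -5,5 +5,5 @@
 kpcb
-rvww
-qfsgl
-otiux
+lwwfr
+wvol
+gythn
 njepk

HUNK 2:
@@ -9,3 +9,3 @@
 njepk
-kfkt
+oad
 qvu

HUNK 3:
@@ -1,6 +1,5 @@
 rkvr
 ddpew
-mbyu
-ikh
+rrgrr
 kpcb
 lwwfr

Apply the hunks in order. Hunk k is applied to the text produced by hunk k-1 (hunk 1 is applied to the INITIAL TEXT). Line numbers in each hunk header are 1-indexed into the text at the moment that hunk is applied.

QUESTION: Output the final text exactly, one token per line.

Hunk 1: at line 5 remove [rvww,qfsgl,otiux] add [lwwfr,wvol,gythn] -> 11 lines: rkvr ddpew mbyu ikh kpcb lwwfr wvol gythn njepk kfkt qvu
Hunk 2: at line 9 remove [kfkt] add [oad] -> 11 lines: rkvr ddpew mbyu ikh kpcb lwwfr wvol gythn njepk oad qvu
Hunk 3: at line 1 remove [mbyu,ikh] add [rrgrr] -> 10 lines: rkvr ddpew rrgrr kpcb lwwfr wvol gythn njepk oad qvu

Answer: rkvr
ddpew
rrgrr
kpcb
lwwfr
wvol
gythn
njepk
oad
qvu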